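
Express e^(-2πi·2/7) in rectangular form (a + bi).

ω_7^2 = e^(-2πi·2/7)
= cos(-2π·2/7) + i·sin(-2π·2/7)
= cos(-4π/7) + i·sin(-4π/7)

ω_7^2 = cos(-4π/7) + i·sin(-4π/7) = -0.2225-0.9749i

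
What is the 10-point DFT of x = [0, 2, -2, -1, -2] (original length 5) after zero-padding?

Original 5-point DFT: [-3, 2.4271-3.2164i, -0.9271-3.3022i, -0.9271+3.3022i, 2.4271+3.2164i]
Zero-padded 10-point DFT provides frequency interpolation.

DFT_10([x, 0, ...]) = [-3, 2.9271+2.8532i, 2.4271-3.2164i, -0.4271-1.7634i, -0.9271-3.3022i, -5, -0.9271+3.3022i, -0.4271+1.7634i, 2.4271+3.2164i, 2.9271-2.8532i]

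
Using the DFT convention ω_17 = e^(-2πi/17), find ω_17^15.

ω_17^15 = e^(-2πi·15/17)
= cos(-2π·15/17) + i·sin(-2π·15/17)
= cos(-30π/17) + i·sin(-30π/17)

ω_17^15 = cos(-30π/17) + i·sin(-30π/17) = 0.7390+0.6737i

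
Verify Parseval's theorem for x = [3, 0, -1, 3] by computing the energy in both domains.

Time domain:
Σ|x[n]|² = |3|² + |0|² + |-1|² + |3|² = 19.0000

Frequency domain:
(1/4)Σ|X[k]|² = (1/4)(|5|² + |4+3i|² + |-1|² + |4-3i|²) = (1/4)·76.0000 = 19.0000

Both sides agree, confirming Parseval's theorem.

Σ|x[n]|² = (1/N)Σ|X[k]|² = 19.0000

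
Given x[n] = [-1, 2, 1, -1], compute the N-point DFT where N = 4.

X[k] = Σ(n=0 to 3) x[n] · ω_4^(nk)
where ω_4 = e^(-2πi/4)

Computing each X[k]:
X[0] = 1
X[1] = -2-3i
X[2] = -1
X[3] = -2+3i

X = [1, -2-3i, -1, -2+3i]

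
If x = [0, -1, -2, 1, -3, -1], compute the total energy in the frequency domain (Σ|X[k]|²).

Parseval: Σ|x[n]|² = (1/N)Σ|X[k]|², so Σ|X[k]|² = N·Σ|x[n]|² = 6·16.0000

Σ|X[k]|² = N·Σ|x[n]|² = 6·16.0000 = 96.0000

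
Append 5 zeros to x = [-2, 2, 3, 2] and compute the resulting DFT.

Original 4-point DFT: [5, -5, -3, -5]
Zero-padded 9-point DFT provides frequency interpolation.

DFT_9([x, 0, ...]) = [5, -0.9470-5.9720i, -5.4718-1.2636i, -2.5000+0.8660i, -2.5813-0.4877i, -2.5813+0.4877i, -2.5000-0.8660i, -5.4718+1.2636i, -0.9470+5.9720i]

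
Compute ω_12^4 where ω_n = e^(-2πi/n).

ω_12^4 = e^(-2πi·4/12)
= cos(-2π·4/12) + i·sin(-2π·4/12)
= cos(-8π/12) + i·sin(-8π/12)

ω_12^4 = cos(-8π/12) + i·sin(-8π/12) = -0.5000-0.8660i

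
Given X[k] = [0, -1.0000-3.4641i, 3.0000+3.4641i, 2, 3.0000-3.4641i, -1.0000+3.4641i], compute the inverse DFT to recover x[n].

x[n] = (1/6) Σ(k=0 to 5) X[k] · e^(2πikn/6)

Computing each x[n]:
x[0] = 1
x[1] = -1
x[2] = 2
x[3] = 1
x[4] = -2
x[5] = -1

x = [1, -1, 2, 1, -2, -1]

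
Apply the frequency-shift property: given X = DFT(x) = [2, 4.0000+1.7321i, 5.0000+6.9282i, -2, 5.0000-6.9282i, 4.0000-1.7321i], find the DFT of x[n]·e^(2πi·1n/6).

Modulation property: DFT(ω_6^(-1n)·x[n]) = X[(k-1) mod 6], so circularly shift X by 1 positions.

X[k-1] = [4.0000-1.7321i, 2, 4.0000+1.7321i, 5.0000+6.9282i, -2, 5.0000-6.9282i]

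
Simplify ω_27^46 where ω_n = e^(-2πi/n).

Since ω_27^27 = 1, powers reduce modulo 27.
46 mod 27 = 19
So ω_27^46 = ω_27^19 = e^(-2πi·19/27)

ω_27^46 = ω_27^19 = -0.2868+0.9580i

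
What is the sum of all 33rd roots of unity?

Sum of all nth roots of unity equals 0 for n > 1 (geometric series with r ≠ 1).

0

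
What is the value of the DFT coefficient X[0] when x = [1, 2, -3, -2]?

X[0] = Σ(n=0 to 3) x[n] · ω_4^0 = Σ x[n]
= (1) + (2) + (-3) + (-2)

X[0] = -2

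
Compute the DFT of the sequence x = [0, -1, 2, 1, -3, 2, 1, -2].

X[k] = Σ(n=0 to 7) x[n] · ω_8^(nk)
where ω_8 = e^(-2πi/8)

Computing each X[k]:
X[0] = 0
X[1] = -1.2426-1.0000i
X[2] = -6-2i
X[3] = 7.2426+1.0000i
X[4] = 0
X[5] = 7.2426-1.0000i
X[6] = -6+2i
X[7] = -1.2426+1.0000i

X = [0, -1.2426-1.0000i, -6-2i, 7.2426+1.0000i, 0, 7.2426-1.0000i, -6+2i, -1.2426+1.0000i]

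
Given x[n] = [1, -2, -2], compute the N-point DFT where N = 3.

X[k] = Σ(n=0 to 2) x[n] · ω_3^(nk)
where ω_3 = e^(-2πi/3)

Computing each X[k]:
X[0] = -3
X[1] = 3
X[2] = 3

X = [-3, 3, 3]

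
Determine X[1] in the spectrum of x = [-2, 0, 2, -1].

X[1] = Σ(n=0 to 3) x[n] · ω_4^(1n) where ω_4 = e^(-2πi/4)
= (-2)·ω_4^0 + (0)·ω_4^1 + (2)·ω_4^2 + (-1)·ω_4^3

X[1] = -4-1i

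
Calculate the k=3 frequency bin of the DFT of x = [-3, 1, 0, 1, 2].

X[3] = Σ(n=0 to 4) x[n] · ω_5^(3n) where ω_5 = e^(-2πi/5)
= (-3)·ω_5^0 + (1)·ω_5^3 + (0)·ω_5^6 + (1)·ω_5^9 + (2)·ω_5^12

X[3] = -5.1180+0.3633i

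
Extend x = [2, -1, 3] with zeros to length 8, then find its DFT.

Original 3-point DFT: [4, 1.0000+3.4641i, 1.0000-3.4641i]
Zero-padded 8-point DFT provides frequency interpolation.

DFT_8([x, 0, ...]) = [4, 1.2929-2.2929i, -1+1i, 2.7071+3.7071i, 6, 2.7071-3.7071i, -1-1i, 1.2929+2.2929i]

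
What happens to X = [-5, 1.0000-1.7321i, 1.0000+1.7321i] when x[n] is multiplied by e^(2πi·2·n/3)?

Modulation property: DFT(ω_3^(-2n)·x[n]) = X[(k-2) mod 3], so circularly shift X by 2 positions.

X[k-2] = [1.0000-1.7321i, 1.0000+1.7321i, -5]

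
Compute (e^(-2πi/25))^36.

Since ω_25^25 = 1, powers reduce modulo 25.
36 mod 25 = 11
So ω_25^36 = ω_25^11 = e^(-2πi·11/25)

ω_25^36 = ω_25^11 = -0.9298-0.3681i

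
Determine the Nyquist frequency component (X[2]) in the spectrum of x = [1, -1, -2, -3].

X[2] = Σ(n=0 to 3) x[n] · ω_4^(2n) where ω_4 = e^(-2πi/4)
= (1)·ω_4^0 + (-1)·ω_4^2 + (-2)·ω_4^4 + (-3)·ω_4^6

X[2] = 3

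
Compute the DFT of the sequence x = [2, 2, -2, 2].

X[k] = Σ(n=0 to 3) x[n] · ω_4^(nk)
where ω_4 = e^(-2πi/4)

Computing each X[k]:
X[0] = 4
X[1] = 4
X[2] = -4
X[3] = 4

X = [4, 4, -4, 4]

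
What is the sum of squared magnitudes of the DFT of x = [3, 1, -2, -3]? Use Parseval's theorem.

Parseval: Σ|x[n]|² = (1/N)Σ|X[k]|², so Σ|X[k]|² = N·Σ|x[n]|² = 4·23.0000

Σ|X[k]|² = N·Σ|x[n]|² = 4·23.0000 = 92.0000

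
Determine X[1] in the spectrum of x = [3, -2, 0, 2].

X[1] = Σ(n=0 to 3) x[n] · ω_4^(1n) where ω_4 = e^(-2πi/4)
= (3)·ω_4^0 + (-2)·ω_4^1 + (0)·ω_4^2 + (2)·ω_4^3

X[1] = 3+4i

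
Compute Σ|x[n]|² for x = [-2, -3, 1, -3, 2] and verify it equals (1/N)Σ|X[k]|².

Time domain:
Σ|x[n]|² = |-2|² + |-3|² + |1|² + |-3|² + |2|² = 27.0000

Frequency domain:
(1/5)Σ|X[k]|² = (1/5)(|-5|² + |-0.6910+2.4041i|² + |-1.8090+6.7432i|² + |-1.8090-6.7432i|² + |-0.6910-2.4041i|²) = (1/5)·135.0000 = 27.0000

Both sides agree, confirming Parseval's theorem.

Σ|x[n]|² = (1/N)Σ|X[k]|² = 27.0000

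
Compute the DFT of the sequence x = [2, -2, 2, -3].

X[k] = Σ(n=0 to 3) x[n] · ω_4^(nk)
where ω_4 = e^(-2πi/4)

Computing each X[k]:
X[0] = -1
X[1] = -1i
X[2] = 9
X[3] = 1i

X = [-1, -1i, 9, 1i]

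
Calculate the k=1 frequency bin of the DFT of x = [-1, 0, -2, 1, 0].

X[1] = Σ(n=0 to 4) x[n] · ω_5^(1n) where ω_5 = e^(-2πi/5)
= (-1)·ω_5^0 + (0)·ω_5^1 + (-2)·ω_5^2 + (1)·ω_5^3 + (0)·ω_5^4

X[1] = -0.1910+1.7634i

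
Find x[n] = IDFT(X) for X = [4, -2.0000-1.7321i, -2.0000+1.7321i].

x[n] = (1/3) Σ(k=0 to 2) X[k] · e^(2πikn/3)

Computing each x[n]:
x[0] = 0
x[1] = 3
x[2] = 1

x = [0, 3, 1]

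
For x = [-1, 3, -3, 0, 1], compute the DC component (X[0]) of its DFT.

X[0] = Σ(n=0 to 4) x[n] · ω_5^0 = Σ x[n]
= (-1) + (3) + (-3) + (0) + (1)

X[0] = 0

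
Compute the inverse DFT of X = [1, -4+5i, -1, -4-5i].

x[n] = (1/4) Σ(k=0 to 3) X[k] · e^(2πikn/4)

Computing each x[n]:
x[0] = -2
x[1] = -2
x[2] = 2
x[3] = 3

x = [-2, -2, 2, 3]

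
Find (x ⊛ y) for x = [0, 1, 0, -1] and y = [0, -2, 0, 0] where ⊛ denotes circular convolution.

(x ⊛ y)[n] = Σ(m=0 to 3) x[m] · y[(n-m) mod 4]

Computing each output sample:
(x ⊛ y)[0] = 2
(x ⊛ y)[1] = 0
(x ⊛ y)[2] = -2
(x ⊛ y)[3] = 0

x ⊛ y = [2, 0, -2, 0]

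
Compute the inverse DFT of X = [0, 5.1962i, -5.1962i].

x[n] = (1/3) Σ(k=0 to 2) X[k] · e^(2πikn/3)

Computing each x[n]:
x[0] = 0
x[1] = -3
x[2] = 3

x = [0, -3, 3]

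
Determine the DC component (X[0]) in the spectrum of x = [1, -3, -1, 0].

X[0] = Σ(n=0 to 3) x[n] · ω_4^0 = Σ x[n]
= (1) + (-3) + (-1) + (0)

X[0] = -3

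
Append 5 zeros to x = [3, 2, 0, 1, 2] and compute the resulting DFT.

Original 5-point DFT: [8, 3.4271+0.5878i, 0.0729-0.9511i, 0.0729+0.9511i, 3.4271-0.5878i]
Zero-padded 10-point DFT provides frequency interpolation.

DFT_10([x, 0, ...]) = [8, 2.6910-3.3022i, 3.4271+0.5878i, 3.8090-3.2164i, 0.0729-0.9511i, 2, 0.0729+0.9511i, 3.8090+3.2164i, 3.4271-0.5878i, 2.6910+3.3022i]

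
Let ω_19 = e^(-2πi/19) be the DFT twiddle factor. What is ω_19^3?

ω_19^3 = e^(-2πi·3/19)
= cos(-2π·3/19) + i·sin(-2π·3/19)
= cos(-6π/19) + i·sin(-6π/19)

ω_19^3 = cos(-6π/19) + i·sin(-6π/19) = 0.5469-0.8372i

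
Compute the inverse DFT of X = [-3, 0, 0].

x[n] = (1/3) Σ(k=0 to 2) X[k] · e^(2πikn/3)

Computing each x[n]:
x[0] = -1
x[1] = -1
x[2] = -1

x = [-1, -1, -1]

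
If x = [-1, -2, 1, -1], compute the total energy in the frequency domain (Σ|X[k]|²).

Parseval: Σ|x[n]|² = (1/N)Σ|X[k]|², so Σ|X[k]|² = N·Σ|x[n]|² = 4·7.0000

Σ|X[k]|² = N·Σ|x[n]|² = 4·7.0000 = 28.0000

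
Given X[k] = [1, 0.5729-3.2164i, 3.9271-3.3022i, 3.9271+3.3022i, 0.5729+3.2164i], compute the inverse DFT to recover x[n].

x[n] = (1/5) Σ(k=0 to 4) X[k] · e^(2πikn/5)

Computing each x[n]:
x[0] = 2
x[1] = 1
x[2] = 0
x[3] = 1
x[4] = -3

x = [2, 1, 0, 1, -3]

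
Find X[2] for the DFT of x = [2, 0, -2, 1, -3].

X[2] = Σ(n=0 to 4) x[n] · ω_5^(2n) where ω_5 = e^(-2πi/5)
= (2)·ω_5^0 + (0)·ω_5^2 + (-2)·ω_5^4 + (1)·ω_5^6 + (-3)·ω_5^8

X[2] = 4.1180-4.6165i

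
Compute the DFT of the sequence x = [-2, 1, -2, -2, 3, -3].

X[k] = Σ(n=0 to 5) x[n] · ω_6^(nk)
where ω_6 = e^(-2πi/6)

Computing each X[k]:
X[0] = -5
X[1] = -1.5000+0.8660i
X[2] = -3.5000-7.7942i
X[3] = 3
X[4] = -3.5000+7.7942i
X[5] = -1.5000-0.8660i

X = [-5, -1.5000+0.8660i, -3.5000-7.7942i, 3, -3.5000+7.7942i, -1.5000-0.8660i]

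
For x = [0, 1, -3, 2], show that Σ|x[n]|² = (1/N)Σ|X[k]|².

Time domain:
Σ|x[n]|² = |0|² + |1|² + |-3|² + |2|² = 14.0000

Frequency domain:
(1/4)Σ|X[k]|² = (1/4)(|0|² + |3+1i|² + |-6|² + |3-1i|²) = (1/4)·56.0000 = 14.0000

Both sides agree, confirming Parseval's theorem.

Σ|x[n]|² = (1/N)Σ|X[k]|² = 14.0000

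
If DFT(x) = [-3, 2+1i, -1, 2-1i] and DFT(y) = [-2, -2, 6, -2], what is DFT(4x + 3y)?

By linearity: DFT(4x + 3y) = 4·DFT(x) + 3·DFT(y)
= 4·[-3, 2+1i, -1, 2-1i] + 3·[-2, -2, 6, -2]

Computing element-wise:
Z[0] = 4·(-3) + 3·(-2) = -18
Z[1] = 4·(2+1i) + 3·(-2) = 2+4i
Z[2] = 4·(-1) + 3·(6) = 14
Z[3] = 4·(2-1i) + 3·(-2) = 2-4i

DFT(4x + 3y) = 4·X + 3·Y = [-18, 2+4i, 14, 2-4i]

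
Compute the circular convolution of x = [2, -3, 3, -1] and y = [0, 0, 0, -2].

(x ⊛ y)[n] = Σ(m=0 to 3) x[m] · y[(n-m) mod 4]

Computing each output sample:
(x ⊛ y)[0] = 6
(x ⊛ y)[1] = -6
(x ⊛ y)[2] = 2
(x ⊛ y)[3] = -4

x ⊛ y = [6, -6, 2, -4]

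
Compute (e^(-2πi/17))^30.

Since ω_17^17 = 1, powers reduce modulo 17.
30 mod 17 = 13
So ω_17^30 = ω_17^13 = e^(-2πi·13/17)

ω_17^30 = ω_17^13 = 0.0923+0.9957i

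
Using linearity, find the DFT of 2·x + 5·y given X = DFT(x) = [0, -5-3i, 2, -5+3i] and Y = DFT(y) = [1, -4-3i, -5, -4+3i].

By linearity: DFT(2x + 5y) = 2·DFT(x) + 5·DFT(y)
= 2·[0, -5-3i, 2, -5+3i] + 5·[1, -4-3i, -5, -4+3i]

Computing element-wise:
Z[0] = 2·(0) + 5·(1) = 5
Z[1] = 2·(-5-3i) + 5·(-4-3i) = -30-21i
Z[2] = 2·(2) + 5·(-5) = -21
Z[3] = 2·(-5+3i) + 5·(-4+3i) = -30+21i

DFT(2x + 5y) = 2·X + 5·Y = [5, -30-21i, -21, -30+21i]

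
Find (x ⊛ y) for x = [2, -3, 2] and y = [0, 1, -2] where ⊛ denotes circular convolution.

(x ⊛ y)[n] = Σ(m=0 to 2) x[m] · y[(n-m) mod 3]

Computing each output sample:
(x ⊛ y)[0] = 8
(x ⊛ y)[1] = -2
(x ⊛ y)[2] = -7

x ⊛ y = [8, -2, -7]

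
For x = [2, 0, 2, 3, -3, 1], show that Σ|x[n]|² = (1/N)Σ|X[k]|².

Time domain:
Σ|x[n]|² = |2|² + |0|² + |2|² + |3|² + |-3|² + |1|² = 27.0000

Frequency domain:
(1/6)Σ|X[k]|² = (1/6)(|5|² + |-3.4641i|² + |5.0000+5.1962i|² + |-3|² + |5.0000-5.1962i|² + |3.4641i|²) = (1/6)·162.0000 = 27.0000

Both sides agree, confirming Parseval's theorem.

Σ|x[n]|² = (1/N)Σ|X[k]|² = 27.0000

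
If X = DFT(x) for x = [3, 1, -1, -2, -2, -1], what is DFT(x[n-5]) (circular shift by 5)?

Time shift by 5: X_shifted[k] = ω_6^(5k) · X[k]
Shifted x = [1, -1, -2, -2, -1, 3]

DFT(x[n-5]) = [-2, 5.5000+4.3301i, -0.5000+2.5981i, -2, -0.5000-2.5981i, 5.5000-4.3301i]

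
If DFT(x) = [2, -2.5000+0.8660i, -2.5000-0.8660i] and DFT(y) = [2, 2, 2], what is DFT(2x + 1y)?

By linearity: DFT(2x + 1y) = 2·DFT(x) + 1·DFT(y)
= 2·[2, -2.5000+0.8660i, -2.5000-0.8660i] + 1·[2, 2, 2]

Computing element-wise:
Z[0] = 2·(2) + 1·(2) = 6
Z[1] = 2·(-2.5000+0.8660i) + 1·(2) = -3.0000+1.7320i
Z[2] = 2·(-2.5000-0.8660i) + 1·(2) = -3.0000-1.7320i

DFT(2x + 1y) = 2·X + 1·Y = [6, -3.0000+1.7320i, -3.0000-1.7320i]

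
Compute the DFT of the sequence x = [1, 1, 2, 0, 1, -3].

X[k] = Σ(n=0 to 5) x[n] · ω_6^(nk)
where ω_6 = e^(-2πi/6)

Computing each X[k]:
X[0] = 2
X[1] = -1.5000-4.3301i
X[2] = 0.5000-2.5981i
X[3] = 6
X[4] = 0.5000+2.5981i
X[5] = -1.5000+4.3301i

X = [2, -1.5000-4.3301i, 0.5000-2.5981i, 6, 0.5000+2.5981i, -1.5000+4.3301i]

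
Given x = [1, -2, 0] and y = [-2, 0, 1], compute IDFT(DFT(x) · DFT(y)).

(x ⊛ y)[n] = Σ(m=0 to 2) x[m] · y[(n-m) mod 3]

Computing each output sample:
(x ⊛ y)[0] = -4
(x ⊛ y)[1] = 4
(x ⊛ y)[2] = 1

x ⊛ y = [-4, 4, 1]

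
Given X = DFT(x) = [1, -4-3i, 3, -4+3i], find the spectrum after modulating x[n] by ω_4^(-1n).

Modulation property: DFT(ω_4^(-1n)·x[n]) = X[(k-1) mod 4], so circularly shift X by 1 positions.

X[k-1] = [-4+3i, 1, -4-3i, 3]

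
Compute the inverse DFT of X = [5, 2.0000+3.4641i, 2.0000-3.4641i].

x[n] = (1/3) Σ(k=0 to 2) X[k] · e^(2πikn/3)

Computing each x[n]:
x[0] = 3
x[1] = -1
x[2] = 3

x = [3, -1, 3]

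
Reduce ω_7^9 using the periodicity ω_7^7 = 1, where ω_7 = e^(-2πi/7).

Since ω_7^7 = 1, powers reduce modulo 7.
9 mod 7 = 2
So ω_7^9 = ω_7^2 = e^(-2πi·2/7)

ω_7^9 = ω_7^2 = -0.2225-0.9749i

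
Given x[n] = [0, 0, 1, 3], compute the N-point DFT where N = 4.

X[k] = Σ(n=0 to 3) x[n] · ω_4^(nk)
where ω_4 = e^(-2πi/4)

Computing each X[k]:
X[0] = 4
X[1] = -1+3i
X[2] = -2
X[3] = -1-3i

X = [4, -1+3i, -2, -1-3i]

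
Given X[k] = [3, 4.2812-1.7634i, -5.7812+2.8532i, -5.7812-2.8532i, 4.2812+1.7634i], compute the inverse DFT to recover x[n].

x[n] = (1/5) Σ(k=0 to 4) X[k] · e^(2πikn/5)

Computing each x[n]:
x[0] = 0
x[1] = 3
x[2] = 0
x[3] = -3
x[4] = 3

x = [0, 3, 0, -3, 3]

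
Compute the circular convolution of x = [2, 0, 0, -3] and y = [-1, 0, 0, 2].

(x ⊛ y)[n] = Σ(m=0 to 3) x[m] · y[(n-m) mod 4]

Computing each output sample:
(x ⊛ y)[0] = -2
(x ⊛ y)[1] = 0
(x ⊛ y)[2] = -6
(x ⊛ y)[3] = 7

x ⊛ y = [-2, 0, -6, 7]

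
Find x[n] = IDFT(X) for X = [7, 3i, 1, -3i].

x[n] = (1/4) Σ(k=0 to 3) X[k] · e^(2πikn/4)

Computing each x[n]:
x[0] = 2
x[1] = 0
x[2] = 2
x[3] = 3

x = [2, 0, 2, 3]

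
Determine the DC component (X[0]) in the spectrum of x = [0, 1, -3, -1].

X[0] = Σ(n=0 to 3) x[n] · ω_4^0 = Σ x[n]
= (0) + (1) + (-3) + (-1)

X[0] = -3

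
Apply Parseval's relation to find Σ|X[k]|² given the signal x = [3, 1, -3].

Parseval: Σ|x[n]|² = (1/N)Σ|X[k]|², so Σ|X[k]|² = N·Σ|x[n]|² = 3·19.0000

Σ|X[k]|² = N·Σ|x[n]|² = 3·19.0000 = 57.0000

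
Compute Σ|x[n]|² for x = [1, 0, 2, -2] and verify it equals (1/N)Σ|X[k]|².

Time domain:
Σ|x[n]|² = |1|² + |0|² + |2|² + |-2|² = 9.0000

Frequency domain:
(1/4)Σ|X[k]|² = (1/4)(|1|² + |-1-2i|² + |5|² + |-1+2i|²) = (1/4)·36.0000 = 9.0000

Both sides agree, confirming Parseval's theorem.

Σ|x[n]|² = (1/N)Σ|X[k]|² = 9.0000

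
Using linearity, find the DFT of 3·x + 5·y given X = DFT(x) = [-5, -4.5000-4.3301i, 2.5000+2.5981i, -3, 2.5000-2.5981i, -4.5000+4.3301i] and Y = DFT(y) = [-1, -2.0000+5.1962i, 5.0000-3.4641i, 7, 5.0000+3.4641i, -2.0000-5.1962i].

By linearity: DFT(3x + 5y) = 3·DFT(x) + 5·DFT(y)
= 3·[-5, -4.5000-4.3301i, 2.5000+2.5981i, -3, 2.5000-2.5981i, -4.5000+4.3301i] + 5·[-1, -2.0000+5.1962i, 5.0000-3.4641i, 7, 5.0000+3.4641i, -2.0000-5.1962i]

Computing element-wise:
Z[0] = 3·(-5) + 5·(-1) = -20
Z[1] = 3·(-4.5000-4.3301i) + 5·(-2.0000+5.1962i) = -23.5000+12.9907i
Z[2] = 3·(2.5000+2.5981i) + 5·(5.0000-3.4641i) = 32.5000-9.5262i
Z[3] = 3·(-3) + 5·(7) = 26
Z[4] = 3·(2.5000-2.5981i) + 5·(5.0000+3.4641i) = 32.5000+9.5262i
Z[5] = 3·(-4.5000+4.3301i) + 5·(-2.0000-5.1962i) = -23.5000-12.9907i

DFT(3x + 5y) = 3·X + 5·Y = [-20, -23.5000+12.9907i, 32.5000-9.5262i, 26, 32.5000+9.5262i, -23.5000-12.9907i]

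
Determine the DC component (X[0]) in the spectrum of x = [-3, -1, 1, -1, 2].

X[0] = Σ(n=0 to 4) x[n] · ω_5^0 = Σ x[n]
= (-3) + (-1) + (1) + (-1) + (2)

X[0] = -2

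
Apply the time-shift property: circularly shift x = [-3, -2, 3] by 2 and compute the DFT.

Time shift by 2: X_shifted[k] = ω_3^(2k) · X[k]
Shifted x = [-2, 3, -3]

DFT(x[n-2]) = [-2, -2.0000-5.1962i, -2.0000+5.1962i]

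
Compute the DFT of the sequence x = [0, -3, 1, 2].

X[k] = Σ(n=0 to 3) x[n] · ω_4^(nk)
where ω_4 = e^(-2πi/4)

Computing each X[k]:
X[0] = 0
X[1] = -1+5i
X[2] = 2
X[3] = -1-5i

X = [0, -1+5i, 2, -1-5i]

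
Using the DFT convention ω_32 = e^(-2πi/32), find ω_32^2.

ω_32^2 = e^(-2πi·2/32)
= cos(-2π·2/32) + i·sin(-2π·2/32)
= cos(-4π/32) + i·sin(-4π/32)

ω_32^2 = cos(-4π/32) + i·sin(-4π/32) = 0.9239-0.3827i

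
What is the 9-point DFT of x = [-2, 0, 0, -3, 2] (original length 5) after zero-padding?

Original 5-point DFT: [-3, 1.0451+0.1388i, -4.5451+4.0287i, -4.5451-4.0287i, 1.0451-0.1388i]
Zero-padded 9-point DFT provides frequency interpolation.

DFT_9([x, 0, ...]) = [-3, -2.3794+1.9140i, 1.0321-1.3125i, -6.0000-1.7321i, -0.1527+4.5677i, -0.1527-4.5677i, -6.0000+1.7321i, 1.0321+1.3125i, -2.3794-1.9140i]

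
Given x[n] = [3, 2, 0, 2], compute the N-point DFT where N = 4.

X[k] = Σ(n=0 to 3) x[n] · ω_4^(nk)
where ω_4 = e^(-2πi/4)

Computing each X[k]:
X[0] = 7
X[1] = 3
X[2] = -1
X[3] = 3

X = [7, 3, -1, 3]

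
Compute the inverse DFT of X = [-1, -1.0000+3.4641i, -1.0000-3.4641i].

x[n] = (1/3) Σ(k=0 to 2) X[k] · e^(2πikn/3)

Computing each x[n]:
x[0] = -1
x[1] = -2
x[2] = 2

x = [-1, -2, 2]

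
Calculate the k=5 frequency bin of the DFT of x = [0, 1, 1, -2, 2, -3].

X[5] = Σ(n=0 to 5) x[n] · ω_6^(5n) where ω_6 = e^(-2πi/6)
= (0)·ω_6^0 + (1)·ω_6^5 + (1)·ω_6^10 + (-2)·ω_6^15 + (2)·ω_6^20 + (-3)·ω_6^25

X[5] = -0.5000+2.5981i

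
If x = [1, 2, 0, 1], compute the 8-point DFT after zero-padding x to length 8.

Original 4-point DFT: [4, 1-1i, -2, 1+1i]
Zero-padded 8-point DFT provides frequency interpolation.

DFT_8([x, 0, ...]) = [4, 1.7071-2.1213i, 1-1i, 0.2929-2.1213i, -2, 0.2929+2.1213i, 1+1i, 1.7071+2.1213i]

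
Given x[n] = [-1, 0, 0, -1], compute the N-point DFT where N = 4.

X[k] = Σ(n=0 to 3) x[n] · ω_4^(nk)
where ω_4 = e^(-2πi/4)

Computing each X[k]:
X[0] = -2
X[1] = -1-1i
X[2] = 0
X[3] = -1+1i

X = [-2, -1-1i, 0, -1+1i]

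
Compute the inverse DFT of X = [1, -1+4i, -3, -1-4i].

x[n] = (1/4) Σ(k=0 to 3) X[k] · e^(2πikn/4)

Computing each x[n]:
x[0] = -1
x[1] = -1
x[2] = 0
x[3] = 3

x = [-1, -1, 0, 3]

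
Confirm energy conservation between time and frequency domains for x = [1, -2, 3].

Time domain:
Σ|x[n]|² = |1|² + |-2|² + |3|² = 14.0000

Frequency domain:
(1/3)Σ|X[k]|² = (1/3)(|2|² + |0.5000+4.3301i|² + |0.5000-4.3301i|²) = (1/3)·42.0000 = 14.0000

Both sides agree, confirming Parseval's theorem.

Σ|x[n]|² = (1/N)Σ|X[k]|² = 14.0000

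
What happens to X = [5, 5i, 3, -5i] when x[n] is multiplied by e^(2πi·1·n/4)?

Modulation property: DFT(ω_4^(-1n)·x[n]) = X[(k-1) mod 4], so circularly shift X by 1 positions.

X[k-1] = [-5i, 5, 5i, 3]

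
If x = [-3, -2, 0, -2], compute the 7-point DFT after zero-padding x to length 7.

Original 4-point DFT: [-7, -3, 1, -3]
Zero-padded 7-point DFT provides frequency interpolation.

DFT_7([x, 0, ...]) = [-7, -2.4450+2.4314i, -3.8019+0.3862i, -0.7530+2.8176i, -0.7530-2.8176i, -3.8019-0.3862i, -2.4450-2.4314i]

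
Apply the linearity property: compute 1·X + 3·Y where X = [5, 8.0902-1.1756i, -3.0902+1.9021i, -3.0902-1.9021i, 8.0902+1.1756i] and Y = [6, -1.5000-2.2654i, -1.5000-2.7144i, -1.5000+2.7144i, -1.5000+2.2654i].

By linearity: DFT(1x + 3y) = 1·DFT(x) + 3·DFT(y)
= 1·[5, 8.0902-1.1756i, -3.0902+1.9021i, -3.0902-1.9021i, 8.0902+1.1756i] + 3·[6, -1.5000-2.2654i, -1.5000-2.7144i, -1.5000+2.7144i, -1.5000+2.2654i]

Computing element-wise:
Z[0] = 1·(5) + 3·(6) = 23
Z[1] = 1·(8.0902-1.1756i) + 3·(-1.5000-2.2654i) = 3.5902-7.9718i
Z[2] = 1·(-3.0902+1.9021i) + 3·(-1.5000-2.7144i) = -7.5902-6.2411i
Z[3] = 1·(-3.0902-1.9021i) + 3·(-1.5000+2.7144i) = -7.5902+6.2411i
Z[4] = 1·(8.0902+1.1756i) + 3·(-1.5000+2.2654i) = 3.5902+7.9718i

DFT(1x + 3y) = 1·X + 3·Y = [23, 3.5902-7.9718i, -7.5902-6.2411i, -7.5902+6.2411i, 3.5902+7.9718i]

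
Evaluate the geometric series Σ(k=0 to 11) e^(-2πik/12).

Sum of all nth roots of unity equals 0 for n > 1 (geometric series with r ≠ 1).

0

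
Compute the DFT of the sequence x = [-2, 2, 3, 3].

X[k] = Σ(n=0 to 3) x[n] · ω_4^(nk)
where ω_4 = e^(-2πi/4)

Computing each X[k]:
X[0] = 6
X[1] = -5+1i
X[2] = -4
X[3] = -5-1i

X = [6, -5+1i, -4, -5-1i]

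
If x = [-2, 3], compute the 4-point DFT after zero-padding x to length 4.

Original 2-point DFT: [1, -5]
Zero-padded 4-point DFT provides frequency interpolation.

DFT_4([x, 0, ...]) = [1, -2-3i, -5, -2+3i]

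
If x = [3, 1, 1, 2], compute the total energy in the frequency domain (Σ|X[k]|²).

Parseval: Σ|x[n]|² = (1/N)Σ|X[k]|², so Σ|X[k]|² = N·Σ|x[n]|² = 4·15.0000

Σ|X[k]|² = N·Σ|x[n]|² = 4·15.0000 = 60.0000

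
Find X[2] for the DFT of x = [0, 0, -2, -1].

X[2] = Σ(n=0 to 3) x[n] · ω_4^(2n) where ω_4 = e^(-2πi/4)
= (0)·ω_4^0 + (0)·ω_4^2 + (-2)·ω_4^4 + (-1)·ω_4^6

X[2] = -1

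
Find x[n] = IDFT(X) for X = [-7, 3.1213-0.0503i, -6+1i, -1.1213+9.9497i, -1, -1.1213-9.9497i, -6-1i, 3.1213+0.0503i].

x[n] = (1/8) Σ(k=0 to 7) X[k] · e^(2πikn/8)

Computing each x[n]:
x[0] = -2
x[1] = -2
x[2] = 3
x[3] = -3
x[4] = -3
x[5] = 0
x[6] = -2
x[7] = 2

x = [-2, -2, 3, -3, -3, 0, -2, 2]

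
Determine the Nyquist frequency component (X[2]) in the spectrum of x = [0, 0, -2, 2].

X[2] = Σ(n=0 to 3) x[n] · ω_4^(2n) where ω_4 = e^(-2πi/4)
= (0)·ω_4^0 + (0)·ω_4^2 + (-2)·ω_4^4 + (2)·ω_4^6

X[2] = -4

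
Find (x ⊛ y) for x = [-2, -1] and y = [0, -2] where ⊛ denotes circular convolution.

(x ⊛ y)[n] = Σ(m=0 to 1) x[m] · y[(n-m) mod 2]

Computing each output sample:
(x ⊛ y)[0] = 2
(x ⊛ y)[1] = 4

x ⊛ y = [2, 4]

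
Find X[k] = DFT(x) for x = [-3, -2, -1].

X[k] = Σ(n=0 to 2) x[n] · ω_3^(nk)
where ω_3 = e^(-2πi/3)

Computing each X[k]:
X[0] = -6
X[1] = -1.5000+0.8660i
X[2] = -1.5000-0.8660i

X = [-6, -1.5000+0.8660i, -1.5000-0.8660i]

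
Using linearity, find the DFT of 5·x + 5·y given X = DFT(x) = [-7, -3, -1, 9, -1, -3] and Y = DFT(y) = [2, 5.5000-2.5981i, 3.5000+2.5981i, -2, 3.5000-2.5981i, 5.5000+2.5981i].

By linearity: DFT(5x + 5y) = 5·DFT(x) + 5·DFT(y)
= 5·[-7, -3, -1, 9, -1, -3] + 5·[2, 5.5000-2.5981i, 3.5000+2.5981i, -2, 3.5000-2.5981i, 5.5000+2.5981i]

Computing element-wise:
Z[0] = 5·(-7) + 5·(2) = -25
Z[1] = 5·(-3) + 5·(5.5000-2.5981i) = 12.5000-12.9905i
Z[2] = 5·(-1) + 5·(3.5000+2.5981i) = 12.5000+12.9905i
Z[3] = 5·(9) + 5·(-2) = 35
Z[4] = 5·(-1) + 5·(3.5000-2.5981i) = 12.5000-12.9905i
Z[5] = 5·(-3) + 5·(5.5000+2.5981i) = 12.5000+12.9905i

DFT(5x + 5y) = 5·X + 5·Y = [-25, 12.5000-12.9905i, 12.5000+12.9905i, 35, 12.5000-12.9905i, 12.5000+12.9905i]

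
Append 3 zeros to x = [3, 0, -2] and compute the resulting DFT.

Original 3-point DFT: [1, 4.0000-1.7321i, 4.0000+1.7321i]
Zero-padded 6-point DFT provides frequency interpolation.

DFT_6([x, 0, ...]) = [1, 4.0000+1.7321i, 4.0000-1.7321i, 1, 4.0000+1.7321i, 4.0000-1.7321i]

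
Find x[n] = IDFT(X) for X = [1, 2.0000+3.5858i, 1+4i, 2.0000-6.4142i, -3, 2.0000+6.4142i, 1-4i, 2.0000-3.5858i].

x[n] = (1/8) Σ(k=0 to 7) X[k] · e^(2πikn/8)

Computing each x[n]:
x[0] = 1
x[1] = 0
x[2] = -3
x[3] = 2
x[4] = -1
x[5] = -1
x[6] = 2
x[7] = 1

x = [1, 0, -3, 2, -1, -1, 2, 1]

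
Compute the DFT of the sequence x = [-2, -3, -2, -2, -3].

X[k] = Σ(n=0 to 4) x[n] · ω_5^(nk)
where ω_5 = e^(-2πi/5)

Computing each X[k]:
X[0] = -12
X[1] = -0.6180
X[2] = 1.6180
X[3] = 1.6180
X[4] = -0.6180

X = [-12, -0.6180, 1.6180, 1.6180, -0.6180]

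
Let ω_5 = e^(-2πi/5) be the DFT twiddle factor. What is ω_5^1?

ω_5^1 = e^(-2πi·1/5)
= cos(-2π·1/5) + i·sin(-2π·1/5)
= cos(-2π/5) + i·sin(-2π/5)

ω_5^1 = cos(-2π/5) + i·sin(-2π/5) = 0.3090-0.9511i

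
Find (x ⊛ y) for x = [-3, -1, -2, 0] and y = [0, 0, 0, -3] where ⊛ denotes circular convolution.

(x ⊛ y)[n] = Σ(m=0 to 3) x[m] · y[(n-m) mod 4]

Computing each output sample:
(x ⊛ y)[0] = 3
(x ⊛ y)[1] = 6
(x ⊛ y)[2] = 0
(x ⊛ y)[3] = 9

x ⊛ y = [3, 6, 0, 9]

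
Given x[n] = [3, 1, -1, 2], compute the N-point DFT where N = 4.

X[k] = Σ(n=0 to 3) x[n] · ω_4^(nk)
where ω_4 = e^(-2πi/4)

Computing each X[k]:
X[0] = 5
X[1] = 4+1i
X[2] = -1
X[3] = 4-1i

X = [5, 4+1i, -1, 4-1i]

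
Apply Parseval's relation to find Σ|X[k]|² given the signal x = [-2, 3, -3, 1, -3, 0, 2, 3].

Parseval: Σ|x[n]|² = (1/N)Σ|X[k]|², so Σ|X[k]|² = N·Σ|x[n]|² = 8·45.0000

Σ|X[k]|² = N·Σ|x[n]|² = 8·45.0000 = 360.0000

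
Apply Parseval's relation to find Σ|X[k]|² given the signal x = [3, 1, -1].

Parseval: Σ|x[n]|² = (1/N)Σ|X[k]|², so Σ|X[k]|² = N·Σ|x[n]|² = 3·11.0000

Σ|X[k]|² = N·Σ|x[n]|² = 3·11.0000 = 33.0000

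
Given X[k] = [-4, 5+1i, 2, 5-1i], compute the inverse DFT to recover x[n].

x[n] = (1/4) Σ(k=0 to 3) X[k] · e^(2πikn/4)

Computing each x[n]:
x[0] = 2
x[1] = -2
x[2] = -3
x[3] = -1

x = [2, -2, -3, -1]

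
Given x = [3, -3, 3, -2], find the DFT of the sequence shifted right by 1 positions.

Time shift by 1: X_shifted[k] = ω_4^(1k) · X[k]
Shifted x = [-2, 3, -3, 3]

DFT(x[n-1]) = [1, 1, -11, 1]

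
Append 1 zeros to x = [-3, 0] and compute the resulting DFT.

Original 2-point DFT: [-3, -3]
Zero-padded 3-point DFT provides frequency interpolation.

DFT_3([x, 0, ...]) = [-3, -3, -3]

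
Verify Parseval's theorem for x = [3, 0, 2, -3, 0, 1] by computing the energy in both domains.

Time domain:
Σ|x[n]|² = |3|² + |0|² + |2|² + |-3|² + |0|² + |1|² = 23.0000

Frequency domain:
(1/6)Σ|X[k]|² = (1/6)(|3|² + |5.5000-0.8660i|² + |-1.5000+2.5981i|² + |7|² + |-1.5000-2.5981i|² + |5.5000+0.8660i|²) = (1/6)·138.0000 = 23.0000

Both sides agree, confirming Parseval's theorem.

Σ|x[n]|² = (1/N)Σ|X[k]|² = 23.0000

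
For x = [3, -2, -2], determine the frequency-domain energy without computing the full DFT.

Parseval: Σ|x[n]|² = (1/N)Σ|X[k]|², so Σ|X[k]|² = N·Σ|x[n]|² = 3·17.0000

Σ|X[k]|² = N·Σ|x[n]|² = 3·17.0000 = 51.0000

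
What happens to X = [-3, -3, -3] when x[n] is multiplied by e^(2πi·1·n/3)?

Modulation property: DFT(ω_3^(-1n)·x[n]) = X[(k-1) mod 3], so circularly shift X by 1 positions.

X[k-1] = [-3, -3, -3]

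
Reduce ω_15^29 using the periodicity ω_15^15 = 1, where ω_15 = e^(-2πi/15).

Since ω_15^15 = 1, powers reduce modulo 15.
29 mod 15 = 14
So ω_15^29 = ω_15^14 = e^(-2πi·14/15)

ω_15^29 = ω_15^14 = 0.9135+0.4067i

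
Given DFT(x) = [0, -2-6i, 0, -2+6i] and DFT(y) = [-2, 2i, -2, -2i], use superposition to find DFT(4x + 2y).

By linearity: DFT(4x + 2y) = 4·DFT(x) + 2·DFT(y)
= 4·[0, -2-6i, 0, -2+6i] + 2·[-2, 2i, -2, -2i]

Computing element-wise:
Z[0] = 4·(0) + 2·(-2) = -4
Z[1] = 4·(-2-6i) + 2·(2i) = -8-20i
Z[2] = 4·(0) + 2·(-2) = -4
Z[3] = 4·(-2+6i) + 2·(-2i) = -8+20i

DFT(4x + 2y) = 4·X + 2·Y = [-4, -8-20i, -4, -8+20i]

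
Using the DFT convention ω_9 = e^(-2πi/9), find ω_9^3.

ω_9^3 = e^(-2πi·3/9)
= cos(-2π·3/9) + i·sin(-2π·3/9)
= cos(-6π/9) + i·sin(-6π/9)

ω_9^3 = cos(-6π/9) + i·sin(-6π/9) = -0.5000-0.8660i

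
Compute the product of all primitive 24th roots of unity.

The primitive 24th roots of unity are ω_24^k for k coprime to 24: k ∈ {1, 5, 7, 11, 13, 17, 19, 23}
Their product equals the constant term of the cyclotomic polynomial Φ_24(x) up to sign.
For n ≥ 3, the product of all primitive nth roots of unity is 1. (For n=1 it is 1; for n=2 it is -1.)

1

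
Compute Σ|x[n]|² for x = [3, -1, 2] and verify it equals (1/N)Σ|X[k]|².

Time domain:
Σ|x[n]|² = |3|² + |-1|² + |2|² = 14.0000

Frequency domain:
(1/3)Σ|X[k]|² = (1/3)(|4|² + |2.5000+2.5981i|² + |2.5000-2.5981i|²) = (1/3)·42.0000 = 14.0000

Both sides agree, confirming Parseval's theorem.

Σ|x[n]|² = (1/N)Σ|X[k]|² = 14.0000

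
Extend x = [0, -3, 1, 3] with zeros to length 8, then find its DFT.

Original 4-point DFT: [1, -1+6i, 1, -1-6i]
Zero-padded 8-point DFT provides frequency interpolation.

DFT_8([x, 0, ...]) = [1, -4.2426-1.0000i, -1+6i, 4.2426+1.0000i, 1, 4.2426-1.0000i, -1-6i, -4.2426+1.0000i]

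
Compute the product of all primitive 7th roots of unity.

The primitive 7th roots of unity are ω_7^k for k coprime to 7: k ∈ {1, 2, 3, 4, 5, 6}
Their product equals the constant term of the cyclotomic polynomial Φ_7(x) up to sign.
For n ≥ 3, the product of all primitive nth roots of unity is 1. (For n=1 it is 1; for n=2 it is -1.)

1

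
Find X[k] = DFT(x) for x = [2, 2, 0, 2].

X[k] = Σ(n=0 to 3) x[n] · ω_4^(nk)
where ω_4 = e^(-2πi/4)

Computing each X[k]:
X[0] = 6
X[1] = 2
X[2] = -2
X[3] = 2

X = [6, 2, -2, 2]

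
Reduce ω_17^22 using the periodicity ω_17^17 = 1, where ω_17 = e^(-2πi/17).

Since ω_17^17 = 1, powers reduce modulo 17.
22 mod 17 = 5
So ω_17^22 = ω_17^5 = e^(-2πi·5/17)

ω_17^22 = ω_17^5 = -0.2737-0.9618i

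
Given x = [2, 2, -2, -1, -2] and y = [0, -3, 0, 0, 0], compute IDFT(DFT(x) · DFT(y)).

(x ⊛ y)[n] = Σ(m=0 to 4) x[m] · y[(n-m) mod 5]

Computing each output sample:
(x ⊛ y)[0] = 6
(x ⊛ y)[1] = -6
(x ⊛ y)[2] = -6
(x ⊛ y)[3] = 6
(x ⊛ y)[4] = 3

x ⊛ y = [6, -6, -6, 6, 3]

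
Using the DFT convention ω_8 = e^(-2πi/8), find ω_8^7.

ω_8^7 = e^(-2πi·7/8)
= cos(-2π·7/8) + i·sin(-2π·7/8)
= cos(-14π/8) + i·sin(-14π/8)

ω_8^7 = cos(-14π/8) + i·sin(-14π/8) = 0.7071+0.7071i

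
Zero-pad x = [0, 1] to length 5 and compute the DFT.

Original 2-point DFT: [1, -1]
Zero-padded 5-point DFT provides frequency interpolation.

DFT_5([x, 0, ...]) = [1, 0.3090-0.9511i, -0.8090-0.5878i, -0.8090+0.5878i, 0.3090+0.9511i]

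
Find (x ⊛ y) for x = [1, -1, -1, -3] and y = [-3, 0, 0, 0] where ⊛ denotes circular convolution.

(x ⊛ y)[n] = Σ(m=0 to 3) x[m] · y[(n-m) mod 4]

Computing each output sample:
(x ⊛ y)[0] = -3
(x ⊛ y)[1] = 3
(x ⊛ y)[2] = 3
(x ⊛ y)[3] = 9

x ⊛ y = [-3, 3, 3, 9]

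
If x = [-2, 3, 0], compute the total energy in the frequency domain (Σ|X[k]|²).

Parseval: Σ|x[n]|² = (1/N)Σ|X[k]|², so Σ|X[k]|² = N·Σ|x[n]|² = 3·13.0000

Σ|X[k]|² = N·Σ|x[n]|² = 3·13.0000 = 39.0000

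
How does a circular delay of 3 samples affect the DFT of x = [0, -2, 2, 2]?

Time shift by 3: X_shifted[k] = ω_4^(3k) · X[k]
Shifted x = [-2, 2, 2, 0]

DFT(x[n-3]) = [2, -4-2i, -2, -4+2i]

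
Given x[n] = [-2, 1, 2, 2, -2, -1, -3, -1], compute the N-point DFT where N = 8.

X[k] = Σ(n=0 to 7) x[n] · ω_8^(nk)
where ω_8 = e^(-2πi/8)

Computing each X[k]:
X[0] = -4
X[1] = -0.7071-8.5355i
X[2] = -3+1i
X[3] = 0.7071+1.4645i
X[4] = -6
X[5] = 0.7071-1.4645i
X[6] = -3-1i
X[7] = -0.7071+8.5355i

X = [-4, -0.7071-8.5355i, -3+1i, 0.7071+1.4645i, -6, 0.7071-1.4645i, -3-1i, -0.7071+8.5355i]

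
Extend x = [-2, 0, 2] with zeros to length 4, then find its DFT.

Original 3-point DFT: [0, -3.0000+1.7321i, -3.0000-1.7321i]
Zero-padded 4-point DFT provides frequency interpolation.

DFT_4([x, 0, ...]) = [0, -4, 0, -4]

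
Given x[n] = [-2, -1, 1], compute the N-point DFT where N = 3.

X[k] = Σ(n=0 to 2) x[n] · ω_3^(nk)
where ω_3 = e^(-2πi/3)

Computing each X[k]:
X[0] = -2
X[1] = -2.0000+1.7321i
X[2] = -2.0000-1.7321i

X = [-2, -2.0000+1.7321i, -2.0000-1.7321i]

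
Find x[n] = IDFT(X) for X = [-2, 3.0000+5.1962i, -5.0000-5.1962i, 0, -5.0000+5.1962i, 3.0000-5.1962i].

x[n] = (1/6) Σ(k=0 to 5) X[k] · e^(2πikn/6)

Computing each x[n]:
x[0] = -1
x[1] = 1
x[2] = -3
x[3] = -3
x[4] = 3
x[5] = 1

x = [-1, 1, -3, -3, 3, 1]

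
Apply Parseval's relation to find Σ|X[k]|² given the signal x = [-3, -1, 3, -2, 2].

Parseval: Σ|x[n]|² = (1/N)Σ|X[k]|², so Σ|X[k]|² = N·Σ|x[n]|² = 5·27.0000

Σ|X[k]|² = N·Σ|x[n]|² = 5·27.0000 = 135.0000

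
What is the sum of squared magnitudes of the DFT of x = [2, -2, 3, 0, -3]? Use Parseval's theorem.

Parseval: Σ|x[n]|² = (1/N)Σ|X[k]|², so Σ|X[k]|² = N·Σ|x[n]|² = 5·26.0000

Σ|X[k]|² = N·Σ|x[n]|² = 5·26.0000 = 130.0000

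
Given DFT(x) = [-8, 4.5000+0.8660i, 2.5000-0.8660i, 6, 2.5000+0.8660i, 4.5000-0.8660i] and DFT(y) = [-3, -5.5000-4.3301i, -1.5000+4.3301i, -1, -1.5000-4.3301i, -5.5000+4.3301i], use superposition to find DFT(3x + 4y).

By linearity: DFT(3x + 4y) = 3·DFT(x) + 4·DFT(y)
= 3·[-8, 4.5000+0.8660i, 2.5000-0.8660i, 6, 2.5000+0.8660i, 4.5000-0.8660i] + 4·[-3, -5.5000-4.3301i, -1.5000+4.3301i, -1, -1.5000-4.3301i, -5.5000+4.3301i]

Computing element-wise:
Z[0] = 3·(-8) + 4·(-3) = -36
Z[1] = 3·(4.5000+0.8660i) + 4·(-5.5000-4.3301i) = -8.5000-14.7224i
Z[2] = 3·(2.5000-0.8660i) + 4·(-1.5000+4.3301i) = 1.5000+14.7224i
Z[3] = 3·(6) + 4·(-1) = 14
Z[4] = 3·(2.5000+0.8660i) + 4·(-1.5000-4.3301i) = 1.5000-14.7224i
Z[5] = 3·(4.5000-0.8660i) + 4·(-5.5000+4.3301i) = -8.5000+14.7224i

DFT(3x + 4y) = 3·X + 4·Y = [-36, -8.5000-14.7224i, 1.5000+14.7224i, 14, 1.5000-14.7224i, -8.5000+14.7224i]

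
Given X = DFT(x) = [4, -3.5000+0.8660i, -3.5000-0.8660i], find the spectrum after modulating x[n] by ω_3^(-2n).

Modulation property: DFT(ω_3^(-2n)·x[n]) = X[(k-2) mod 3], so circularly shift X by 2 positions.

X[k-2] = [-3.5000+0.8660i, -3.5000-0.8660i, 4]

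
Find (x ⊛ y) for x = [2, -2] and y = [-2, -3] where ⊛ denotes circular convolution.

(x ⊛ y)[n] = Σ(m=0 to 1) x[m] · y[(n-m) mod 2]

Computing each output sample:
(x ⊛ y)[0] = 2
(x ⊛ y)[1] = -2

x ⊛ y = [2, -2]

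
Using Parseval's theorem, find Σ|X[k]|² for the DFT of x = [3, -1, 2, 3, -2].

Parseval: Σ|x[n]|² = (1/N)Σ|X[k]|², so Σ|X[k]|² = N·Σ|x[n]|² = 5·27.0000

Σ|X[k]|² = N·Σ|x[n]|² = 5·27.0000 = 135.0000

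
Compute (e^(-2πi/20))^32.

Since ω_20^20 = 1, powers reduce modulo 20.
32 mod 20 = 12
So ω_20^32 = ω_20^12 = e^(-2πi·12/20)

ω_20^32 = ω_20^12 = -0.8090+0.5878i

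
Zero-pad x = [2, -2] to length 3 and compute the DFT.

Original 2-point DFT: [0, 4]
Zero-padded 3-point DFT provides frequency interpolation.

DFT_3([x, 0, ...]) = [0, 3.0000+1.7321i, 3.0000-1.7321i]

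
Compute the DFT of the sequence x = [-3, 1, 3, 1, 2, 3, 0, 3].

X[k] = Σ(n=0 to 7) x[n] · ω_8^(nk)
where ω_8 = e^(-2πi/8)

Computing each X[k]:
X[0] = 10
X[1] = -5.0000-0.1716i
X[2] = -4
X[3] = -5.0000+5.8284i
X[4] = -6
X[5] = -5.0000-5.8284i
X[6] = -4
X[7] = -5.0000+0.1716i

X = [10, -5.0000-0.1716i, -4, -5.0000+5.8284i, -6, -5.0000-5.8284i, -4, -5.0000+0.1716i]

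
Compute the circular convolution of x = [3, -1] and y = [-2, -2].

(x ⊛ y)[n] = Σ(m=0 to 1) x[m] · y[(n-m) mod 2]

Computing each output sample:
(x ⊛ y)[0] = -4
(x ⊛ y)[1] = -4

x ⊛ y = [-4, -4]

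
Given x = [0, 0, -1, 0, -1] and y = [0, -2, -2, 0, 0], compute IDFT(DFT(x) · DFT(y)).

(x ⊛ y)[n] = Σ(m=0 to 4) x[m] · y[(n-m) mod 5]

Computing each output sample:
(x ⊛ y)[0] = 2
(x ⊛ y)[1] = 2
(x ⊛ y)[2] = 0
(x ⊛ y)[3] = 2
(x ⊛ y)[4] = 2

x ⊛ y = [2, 2, 0, 2, 2]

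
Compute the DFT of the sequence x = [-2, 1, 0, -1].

X[k] = Σ(n=0 to 3) x[n] · ω_4^(nk)
where ω_4 = e^(-2πi/4)

Computing each X[k]:
X[0] = -2
X[1] = -2-2i
X[2] = -2
X[3] = -2+2i

X = [-2, -2-2i, -2, -2+2i]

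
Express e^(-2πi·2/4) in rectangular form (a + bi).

ω_4^2 = e^(-2πi·2/4)
= cos(-2π·2/4) + i·sin(-2π·2/4)
= cos(-4π/4) + i·sin(-4π/4)

ω_4^2 = cos(-4π/4) + i·sin(-4π/4) = -1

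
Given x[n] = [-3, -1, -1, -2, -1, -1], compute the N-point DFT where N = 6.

X[k] = Σ(n=0 to 5) x[n] · ω_6^(nk)
where ω_6 = e^(-2πi/6)

Computing each X[k]:
X[0] = -9
X[1] = -1
X[2] = -3
X[3] = -1
X[4] = -3
X[5] = -1

X = [-9, -1, -3, -1, -3, -1]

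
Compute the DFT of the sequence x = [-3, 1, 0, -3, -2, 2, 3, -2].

X[k] = Σ(n=0 to 7) x[n] · ω_8^(nk)
where ω_8 = e^(-2πi/8)

Computing each X[k]:
X[0] = -4
X[1] = -1.0000+4.4142i
X[2] = -8-8i
X[3] = -1.0000-1.5858i
X[4] = 0
X[5] = -1.0000+1.5858i
X[6] = -8+8i
X[7] = -1.0000-4.4142i

X = [-4, -1.0000+4.4142i, -8-8i, -1.0000-1.5858i, 0, -1.0000+1.5858i, -8+8i, -1.0000-4.4142i]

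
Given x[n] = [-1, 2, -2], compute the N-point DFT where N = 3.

X[k] = Σ(n=0 to 2) x[n] · ω_3^(nk)
where ω_3 = e^(-2πi/3)

Computing each X[k]:
X[0] = -1
X[1] = -1.0000-3.4641i
X[2] = -1.0000+3.4641i

X = [-1, -1.0000-3.4641i, -1.0000+3.4641i]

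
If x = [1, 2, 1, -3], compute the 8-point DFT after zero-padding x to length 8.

Original 4-point DFT: [1, -5i, 3, 5i]
Zero-padded 8-point DFT provides frequency interpolation.

DFT_8([x, 0, ...]) = [1, 4.5355-0.2929i, -5i, -2.5355+1.7071i, 3, -2.5355-1.7071i, 5i, 4.5355+0.2929i]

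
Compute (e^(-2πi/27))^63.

Since ω_27^27 = 1, powers reduce modulo 27.
63 mod 27 = 9
So ω_27^63 = ω_27^9 = e^(-2πi·9/27)

ω_27^63 = ω_27^9 = -0.5000-0.8660i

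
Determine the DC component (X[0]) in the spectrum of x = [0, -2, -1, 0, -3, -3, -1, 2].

X[0] = Σ(n=0 to 7) x[n] · ω_8^0 = Σ x[n]
= (0) + (-2) + (-1) + (0) + (-3) + (-3) + (-1) + (2)

X[0] = -8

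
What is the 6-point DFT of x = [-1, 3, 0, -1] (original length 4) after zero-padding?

Original 4-point DFT: [1, -1-4i, -3, -1+4i]
Zero-padded 6-point DFT provides frequency interpolation.

DFT_6([x, 0, ...]) = [1, 1.5000-2.5981i, -3.5000-2.5981i, -3, -3.5000+2.5981i, 1.5000+2.5981i]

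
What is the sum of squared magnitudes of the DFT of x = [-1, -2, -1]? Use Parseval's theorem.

Parseval: Σ|x[n]|² = (1/N)Σ|X[k]|², so Σ|X[k]|² = N·Σ|x[n]|² = 3·6.0000

Σ|X[k]|² = N·Σ|x[n]|² = 3·6.0000 = 18.0000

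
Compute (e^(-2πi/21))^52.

Since ω_21^21 = 1, powers reduce modulo 21.
52 mod 21 = 10
So ω_21^52 = ω_21^10 = e^(-2πi·10/21)

ω_21^52 = ω_21^10 = -0.9888-0.1490i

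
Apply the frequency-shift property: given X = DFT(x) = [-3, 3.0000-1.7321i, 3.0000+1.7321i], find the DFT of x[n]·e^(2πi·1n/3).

Modulation property: DFT(ω_3^(-1n)·x[n]) = X[(k-1) mod 3], so circularly shift X by 1 positions.

X[k-1] = [3.0000+1.7321i, -3, 3.0000-1.7321i]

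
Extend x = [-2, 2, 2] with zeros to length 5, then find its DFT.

Original 3-point DFT: [2, -4, -4]
Zero-padded 5-point DFT provides frequency interpolation.

DFT_5([x, 0, ...]) = [2, -3.0000-3.0777i, -3.0000+0.7265i, -3.0000-0.7265i, -3.0000+3.0777i]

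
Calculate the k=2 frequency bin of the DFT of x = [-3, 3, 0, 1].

X[2] = Σ(n=0 to 3) x[n] · ω_4^(2n) where ω_4 = e^(-2πi/4)
= (-3)·ω_4^0 + (3)·ω_4^2 + (0)·ω_4^4 + (1)·ω_4^6

X[2] = -7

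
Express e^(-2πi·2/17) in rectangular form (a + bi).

ω_17^2 = e^(-2πi·2/17)
= cos(-2π·2/17) + i·sin(-2π·2/17)
= cos(-4π/17) + i·sin(-4π/17)

ω_17^2 = cos(-4π/17) + i·sin(-4π/17) = 0.7390-0.6737i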